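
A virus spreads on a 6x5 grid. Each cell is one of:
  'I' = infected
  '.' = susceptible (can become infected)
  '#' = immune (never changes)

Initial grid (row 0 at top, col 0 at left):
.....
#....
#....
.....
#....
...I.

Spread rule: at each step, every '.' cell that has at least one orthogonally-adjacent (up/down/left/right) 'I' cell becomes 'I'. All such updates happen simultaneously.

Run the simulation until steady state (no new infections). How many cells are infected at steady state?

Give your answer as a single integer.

Step 0 (initial): 1 infected
Step 1: +3 new -> 4 infected
Step 2: +4 new -> 8 infected
Step 3: +5 new -> 13 infected
Step 4: +4 new -> 17 infected
Step 5: +5 new -> 22 infected
Step 6: +3 new -> 25 infected
Step 7: +1 new -> 26 infected
Step 8: +1 new -> 27 infected
Step 9: +0 new -> 27 infected

Answer: 27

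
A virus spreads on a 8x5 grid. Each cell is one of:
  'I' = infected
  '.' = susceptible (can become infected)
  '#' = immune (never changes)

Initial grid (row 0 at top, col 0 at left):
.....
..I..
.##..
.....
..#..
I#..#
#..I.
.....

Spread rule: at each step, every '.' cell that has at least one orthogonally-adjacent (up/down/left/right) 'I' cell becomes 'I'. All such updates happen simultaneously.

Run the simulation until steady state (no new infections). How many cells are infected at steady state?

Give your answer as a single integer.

Step 0 (initial): 3 infected
Step 1: +8 new -> 11 infected
Step 2: +12 new -> 23 infected
Step 3: +8 new -> 31 infected
Step 4: +3 new -> 34 infected
Step 5: +0 new -> 34 infected

Answer: 34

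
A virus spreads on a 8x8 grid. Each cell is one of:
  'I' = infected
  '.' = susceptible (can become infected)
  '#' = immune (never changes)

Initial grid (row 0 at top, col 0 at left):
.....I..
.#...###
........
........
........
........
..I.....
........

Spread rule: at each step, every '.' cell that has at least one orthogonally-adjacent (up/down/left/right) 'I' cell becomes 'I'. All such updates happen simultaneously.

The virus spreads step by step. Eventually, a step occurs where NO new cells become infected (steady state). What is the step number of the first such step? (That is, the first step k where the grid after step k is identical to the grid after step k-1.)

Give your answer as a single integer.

Step 0 (initial): 2 infected
Step 1: +6 new -> 8 infected
Step 2: +10 new -> 18 infected
Step 3: +11 new -> 29 infected
Step 4: +13 new -> 42 infected
Step 5: +9 new -> 51 infected
Step 6: +7 new -> 58 infected
Step 7: +2 new -> 60 infected
Step 8: +0 new -> 60 infected

Answer: 8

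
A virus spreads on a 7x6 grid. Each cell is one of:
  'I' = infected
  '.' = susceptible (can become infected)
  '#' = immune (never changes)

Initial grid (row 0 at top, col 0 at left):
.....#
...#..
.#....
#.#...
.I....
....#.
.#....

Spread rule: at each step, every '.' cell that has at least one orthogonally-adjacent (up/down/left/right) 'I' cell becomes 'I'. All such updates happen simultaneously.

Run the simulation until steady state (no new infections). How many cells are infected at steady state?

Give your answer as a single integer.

Step 0 (initial): 1 infected
Step 1: +4 new -> 5 infected
Step 2: +3 new -> 8 infected
Step 3: +5 new -> 13 infected
Step 4: +4 new -> 17 infected
Step 5: +5 new -> 22 infected
Step 6: +4 new -> 26 infected
Step 7: +4 new -> 30 infected
Step 8: +3 new -> 33 infected
Step 9: +2 new -> 35 infected
Step 10: +0 new -> 35 infected

Answer: 35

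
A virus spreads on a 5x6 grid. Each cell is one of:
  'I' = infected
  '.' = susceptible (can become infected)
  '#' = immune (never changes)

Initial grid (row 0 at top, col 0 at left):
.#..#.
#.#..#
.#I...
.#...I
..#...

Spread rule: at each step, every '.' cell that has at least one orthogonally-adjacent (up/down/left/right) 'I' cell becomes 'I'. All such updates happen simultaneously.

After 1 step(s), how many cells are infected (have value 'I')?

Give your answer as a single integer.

Answer: 7

Derivation:
Step 0 (initial): 2 infected
Step 1: +5 new -> 7 infected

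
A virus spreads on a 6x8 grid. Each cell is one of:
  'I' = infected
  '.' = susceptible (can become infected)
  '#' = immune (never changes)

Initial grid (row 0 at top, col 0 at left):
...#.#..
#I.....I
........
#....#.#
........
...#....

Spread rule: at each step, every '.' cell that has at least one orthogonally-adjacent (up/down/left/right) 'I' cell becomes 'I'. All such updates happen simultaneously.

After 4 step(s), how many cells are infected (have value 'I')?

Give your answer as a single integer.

Step 0 (initial): 2 infected
Step 1: +6 new -> 8 infected
Step 2: +9 new -> 17 infected
Step 3: +6 new -> 23 infected
Step 4: +7 new -> 30 infected

Answer: 30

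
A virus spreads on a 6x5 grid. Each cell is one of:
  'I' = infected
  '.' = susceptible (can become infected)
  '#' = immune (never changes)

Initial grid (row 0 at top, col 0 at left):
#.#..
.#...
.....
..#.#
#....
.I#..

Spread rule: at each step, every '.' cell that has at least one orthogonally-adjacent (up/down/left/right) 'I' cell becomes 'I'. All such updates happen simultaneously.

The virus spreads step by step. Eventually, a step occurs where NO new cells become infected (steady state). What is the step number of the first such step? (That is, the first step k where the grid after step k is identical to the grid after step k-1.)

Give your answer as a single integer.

Step 0 (initial): 1 infected
Step 1: +2 new -> 3 infected
Step 2: +2 new -> 5 infected
Step 3: +3 new -> 8 infected
Step 4: +5 new -> 13 infected
Step 5: +4 new -> 17 infected
Step 6: +2 new -> 19 infected
Step 7: +2 new -> 21 infected
Step 8: +1 new -> 22 infected
Step 9: +0 new -> 22 infected

Answer: 9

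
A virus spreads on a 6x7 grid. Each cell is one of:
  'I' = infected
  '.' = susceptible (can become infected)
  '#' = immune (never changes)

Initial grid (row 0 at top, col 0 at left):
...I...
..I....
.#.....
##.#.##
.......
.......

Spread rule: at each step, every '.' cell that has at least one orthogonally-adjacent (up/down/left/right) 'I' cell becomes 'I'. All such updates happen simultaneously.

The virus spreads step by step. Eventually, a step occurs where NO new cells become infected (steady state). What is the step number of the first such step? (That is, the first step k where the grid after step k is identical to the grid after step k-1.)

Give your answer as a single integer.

Answer: 9

Derivation:
Step 0 (initial): 2 infected
Step 1: +5 new -> 7 infected
Step 2: +6 new -> 13 infected
Step 3: +6 new -> 19 infected
Step 4: +6 new -> 25 infected
Step 5: +5 new -> 30 infected
Step 6: +3 new -> 33 infected
Step 7: +2 new -> 35 infected
Step 8: +1 new -> 36 infected
Step 9: +0 new -> 36 infected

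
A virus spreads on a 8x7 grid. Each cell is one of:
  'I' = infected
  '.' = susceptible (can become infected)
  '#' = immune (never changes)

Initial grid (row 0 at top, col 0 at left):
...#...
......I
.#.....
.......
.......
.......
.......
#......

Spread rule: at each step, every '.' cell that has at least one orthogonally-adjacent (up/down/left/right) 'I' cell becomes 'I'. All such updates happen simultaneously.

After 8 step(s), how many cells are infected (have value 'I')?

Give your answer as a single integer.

Answer: 44

Derivation:
Step 0 (initial): 1 infected
Step 1: +3 new -> 4 infected
Step 2: +4 new -> 8 infected
Step 3: +5 new -> 13 infected
Step 4: +5 new -> 18 infected
Step 5: +7 new -> 25 infected
Step 6: +7 new -> 32 infected
Step 7: +7 new -> 39 infected
Step 8: +5 new -> 44 infected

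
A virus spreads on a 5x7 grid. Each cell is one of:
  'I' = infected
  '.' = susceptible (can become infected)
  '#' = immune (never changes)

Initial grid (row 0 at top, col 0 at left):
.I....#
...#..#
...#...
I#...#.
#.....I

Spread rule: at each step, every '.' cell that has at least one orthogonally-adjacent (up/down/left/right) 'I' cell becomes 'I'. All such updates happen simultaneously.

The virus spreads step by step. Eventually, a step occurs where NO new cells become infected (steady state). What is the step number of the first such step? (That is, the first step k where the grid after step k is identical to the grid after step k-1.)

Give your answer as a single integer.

Answer: 6

Derivation:
Step 0 (initial): 3 infected
Step 1: +6 new -> 9 infected
Step 2: +6 new -> 15 infected
Step 3: +5 new -> 20 infected
Step 4: +7 new -> 27 infected
Step 5: +1 new -> 28 infected
Step 6: +0 new -> 28 infected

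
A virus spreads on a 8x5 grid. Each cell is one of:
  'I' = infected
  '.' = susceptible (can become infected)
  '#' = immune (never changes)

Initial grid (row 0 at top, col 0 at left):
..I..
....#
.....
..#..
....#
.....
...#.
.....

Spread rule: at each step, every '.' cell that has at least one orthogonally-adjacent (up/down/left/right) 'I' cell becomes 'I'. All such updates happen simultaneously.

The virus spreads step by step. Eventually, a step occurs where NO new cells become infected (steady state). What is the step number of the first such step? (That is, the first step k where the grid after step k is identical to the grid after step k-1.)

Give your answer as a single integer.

Answer: 11

Derivation:
Step 0 (initial): 1 infected
Step 1: +3 new -> 4 infected
Step 2: +5 new -> 9 infected
Step 3: +3 new -> 12 infected
Step 4: +4 new -> 16 infected
Step 5: +4 new -> 20 infected
Step 6: +4 new -> 24 infected
Step 7: +4 new -> 28 infected
Step 8: +4 new -> 32 infected
Step 9: +3 new -> 35 infected
Step 10: +1 new -> 36 infected
Step 11: +0 new -> 36 infected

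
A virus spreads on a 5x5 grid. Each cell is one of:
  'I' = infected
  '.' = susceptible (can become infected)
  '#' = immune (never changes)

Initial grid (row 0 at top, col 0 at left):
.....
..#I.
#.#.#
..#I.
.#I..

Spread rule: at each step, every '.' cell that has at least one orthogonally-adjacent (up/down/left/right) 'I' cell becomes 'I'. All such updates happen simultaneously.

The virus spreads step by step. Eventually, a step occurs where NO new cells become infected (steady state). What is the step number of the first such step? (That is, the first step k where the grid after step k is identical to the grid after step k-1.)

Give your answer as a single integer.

Step 0 (initial): 3 infected
Step 1: +5 new -> 8 infected
Step 2: +3 new -> 11 infected
Step 3: +1 new -> 12 infected
Step 4: +2 new -> 14 infected
Step 5: +2 new -> 16 infected
Step 6: +1 new -> 17 infected
Step 7: +1 new -> 18 infected
Step 8: +1 new -> 19 infected
Step 9: +0 new -> 19 infected

Answer: 9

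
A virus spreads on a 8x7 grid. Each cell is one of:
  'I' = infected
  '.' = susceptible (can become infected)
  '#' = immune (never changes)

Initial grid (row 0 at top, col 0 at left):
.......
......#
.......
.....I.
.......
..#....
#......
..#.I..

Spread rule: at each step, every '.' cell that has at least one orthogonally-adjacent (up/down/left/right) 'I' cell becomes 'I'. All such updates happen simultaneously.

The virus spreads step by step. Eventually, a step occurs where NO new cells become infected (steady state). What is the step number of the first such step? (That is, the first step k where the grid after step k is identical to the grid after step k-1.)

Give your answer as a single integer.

Answer: 9

Derivation:
Step 0 (initial): 2 infected
Step 1: +7 new -> 9 infected
Step 2: +11 new -> 20 infected
Step 3: +9 new -> 29 infected
Step 4: +7 new -> 36 infected
Step 5: +7 new -> 43 infected
Step 6: +6 new -> 49 infected
Step 7: +2 new -> 51 infected
Step 8: +1 new -> 52 infected
Step 9: +0 new -> 52 infected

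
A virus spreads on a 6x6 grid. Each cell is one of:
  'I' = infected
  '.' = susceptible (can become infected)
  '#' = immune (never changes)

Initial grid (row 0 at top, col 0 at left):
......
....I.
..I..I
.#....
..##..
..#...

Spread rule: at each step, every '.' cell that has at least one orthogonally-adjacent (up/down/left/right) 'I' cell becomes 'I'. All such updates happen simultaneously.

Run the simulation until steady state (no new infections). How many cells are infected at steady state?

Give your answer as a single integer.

Answer: 32

Derivation:
Step 0 (initial): 3 infected
Step 1: +9 new -> 12 infected
Step 2: +8 new -> 20 infected
Step 3: +5 new -> 25 infected
Step 4: +3 new -> 28 infected
Step 5: +3 new -> 31 infected
Step 6: +1 new -> 32 infected
Step 7: +0 new -> 32 infected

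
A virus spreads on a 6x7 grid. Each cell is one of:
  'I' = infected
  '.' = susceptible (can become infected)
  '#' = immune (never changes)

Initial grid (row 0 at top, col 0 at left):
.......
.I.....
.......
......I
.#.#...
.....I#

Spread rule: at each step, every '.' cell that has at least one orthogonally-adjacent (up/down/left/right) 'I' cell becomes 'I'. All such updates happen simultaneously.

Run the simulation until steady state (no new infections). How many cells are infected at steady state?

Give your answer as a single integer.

Answer: 39

Derivation:
Step 0 (initial): 3 infected
Step 1: +9 new -> 12 infected
Step 2: +11 new -> 23 infected
Step 3: +10 new -> 33 infected
Step 4: +5 new -> 38 infected
Step 5: +1 new -> 39 infected
Step 6: +0 new -> 39 infected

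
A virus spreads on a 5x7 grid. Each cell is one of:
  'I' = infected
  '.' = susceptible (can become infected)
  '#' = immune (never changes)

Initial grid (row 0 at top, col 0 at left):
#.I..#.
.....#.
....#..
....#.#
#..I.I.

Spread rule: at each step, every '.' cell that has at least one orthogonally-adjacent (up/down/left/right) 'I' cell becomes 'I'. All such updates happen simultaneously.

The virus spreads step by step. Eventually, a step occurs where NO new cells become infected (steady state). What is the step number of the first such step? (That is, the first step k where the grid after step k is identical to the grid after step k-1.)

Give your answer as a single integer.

Step 0 (initial): 3 infected
Step 1: +8 new -> 11 infected
Step 2: +8 new -> 19 infected
Step 3: +5 new -> 24 infected
Step 4: +3 new -> 27 infected
Step 5: +1 new -> 28 infected
Step 6: +0 new -> 28 infected

Answer: 6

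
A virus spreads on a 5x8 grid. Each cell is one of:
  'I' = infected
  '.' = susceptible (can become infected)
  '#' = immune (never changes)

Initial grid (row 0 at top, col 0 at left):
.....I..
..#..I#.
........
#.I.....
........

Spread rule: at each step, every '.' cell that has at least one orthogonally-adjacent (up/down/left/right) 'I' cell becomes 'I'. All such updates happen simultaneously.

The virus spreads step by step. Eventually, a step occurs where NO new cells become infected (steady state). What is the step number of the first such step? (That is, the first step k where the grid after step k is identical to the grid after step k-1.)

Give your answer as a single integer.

Step 0 (initial): 3 infected
Step 1: +8 new -> 11 infected
Step 2: +11 new -> 22 infected
Step 3: +9 new -> 31 infected
Step 4: +4 new -> 35 infected
Step 5: +2 new -> 37 infected
Step 6: +0 new -> 37 infected

Answer: 6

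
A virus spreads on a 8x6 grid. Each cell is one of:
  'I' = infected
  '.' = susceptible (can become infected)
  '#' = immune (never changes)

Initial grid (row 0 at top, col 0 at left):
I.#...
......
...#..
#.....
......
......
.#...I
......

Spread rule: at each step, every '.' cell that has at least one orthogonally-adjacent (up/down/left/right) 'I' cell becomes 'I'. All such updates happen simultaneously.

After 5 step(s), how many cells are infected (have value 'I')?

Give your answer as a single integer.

Answer: 38

Derivation:
Step 0 (initial): 2 infected
Step 1: +5 new -> 7 infected
Step 2: +6 new -> 13 infected
Step 3: +7 new -> 20 infected
Step 4: +8 new -> 28 infected
Step 5: +10 new -> 38 infected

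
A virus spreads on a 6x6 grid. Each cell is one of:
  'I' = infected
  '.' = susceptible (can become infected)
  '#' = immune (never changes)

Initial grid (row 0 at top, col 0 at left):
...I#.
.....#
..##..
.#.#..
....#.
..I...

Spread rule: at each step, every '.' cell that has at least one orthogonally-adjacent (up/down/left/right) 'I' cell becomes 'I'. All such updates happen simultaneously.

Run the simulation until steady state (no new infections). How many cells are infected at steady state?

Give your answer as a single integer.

Step 0 (initial): 2 infected
Step 1: +5 new -> 7 infected
Step 2: +8 new -> 15 infected
Step 3: +5 new -> 20 infected
Step 4: +6 new -> 26 infected
Step 5: +2 new -> 28 infected
Step 6: +0 new -> 28 infected

Answer: 28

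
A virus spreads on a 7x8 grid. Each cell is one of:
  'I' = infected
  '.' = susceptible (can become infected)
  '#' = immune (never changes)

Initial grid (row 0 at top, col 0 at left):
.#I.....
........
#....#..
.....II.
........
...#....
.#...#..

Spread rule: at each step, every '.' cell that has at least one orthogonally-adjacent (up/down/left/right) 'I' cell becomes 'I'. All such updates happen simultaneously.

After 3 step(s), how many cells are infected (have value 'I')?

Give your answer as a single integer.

Answer: 35

Derivation:
Step 0 (initial): 3 infected
Step 1: +7 new -> 10 infected
Step 2: +12 new -> 22 infected
Step 3: +13 new -> 35 infected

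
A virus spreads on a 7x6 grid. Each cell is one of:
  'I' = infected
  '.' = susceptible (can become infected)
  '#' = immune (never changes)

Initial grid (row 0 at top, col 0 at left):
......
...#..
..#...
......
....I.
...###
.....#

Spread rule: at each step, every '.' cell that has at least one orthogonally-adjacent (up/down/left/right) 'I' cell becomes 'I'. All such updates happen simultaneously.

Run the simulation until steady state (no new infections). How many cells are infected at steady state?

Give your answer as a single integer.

Answer: 36

Derivation:
Step 0 (initial): 1 infected
Step 1: +3 new -> 4 infected
Step 2: +4 new -> 8 infected
Step 3: +6 new -> 14 infected
Step 4: +6 new -> 20 infected
Step 5: +7 new -> 27 infected
Step 6: +5 new -> 32 infected
Step 7: +3 new -> 35 infected
Step 8: +1 new -> 36 infected
Step 9: +0 new -> 36 infected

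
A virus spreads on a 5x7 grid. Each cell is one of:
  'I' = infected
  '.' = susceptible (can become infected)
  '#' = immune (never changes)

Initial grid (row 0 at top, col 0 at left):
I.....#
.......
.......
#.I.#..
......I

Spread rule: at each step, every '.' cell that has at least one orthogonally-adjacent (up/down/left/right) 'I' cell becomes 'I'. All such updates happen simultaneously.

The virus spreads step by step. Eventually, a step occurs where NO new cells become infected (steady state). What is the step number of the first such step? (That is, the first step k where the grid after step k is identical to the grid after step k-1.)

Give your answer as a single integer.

Answer: 6

Derivation:
Step 0 (initial): 3 infected
Step 1: +8 new -> 11 infected
Step 2: +11 new -> 22 infected
Step 3: +6 new -> 28 infected
Step 4: +3 new -> 31 infected
Step 5: +1 new -> 32 infected
Step 6: +0 new -> 32 infected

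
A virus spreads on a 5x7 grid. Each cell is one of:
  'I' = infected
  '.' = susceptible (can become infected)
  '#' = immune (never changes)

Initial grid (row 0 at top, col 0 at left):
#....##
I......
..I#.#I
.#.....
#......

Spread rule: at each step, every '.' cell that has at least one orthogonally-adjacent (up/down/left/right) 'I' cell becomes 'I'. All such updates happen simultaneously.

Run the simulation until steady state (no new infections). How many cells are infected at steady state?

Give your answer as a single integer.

Answer: 28

Derivation:
Step 0 (initial): 3 infected
Step 1: +7 new -> 10 infected
Step 2: +9 new -> 19 infected
Step 3: +6 new -> 25 infected
Step 4: +3 new -> 28 infected
Step 5: +0 new -> 28 infected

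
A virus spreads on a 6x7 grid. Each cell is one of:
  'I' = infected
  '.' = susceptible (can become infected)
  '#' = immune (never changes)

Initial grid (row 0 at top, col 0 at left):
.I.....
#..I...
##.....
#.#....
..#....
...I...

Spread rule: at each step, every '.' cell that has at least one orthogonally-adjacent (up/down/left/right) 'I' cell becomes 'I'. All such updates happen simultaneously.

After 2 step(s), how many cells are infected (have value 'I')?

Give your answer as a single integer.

Step 0 (initial): 3 infected
Step 1: +10 new -> 13 infected
Step 2: +8 new -> 21 infected

Answer: 21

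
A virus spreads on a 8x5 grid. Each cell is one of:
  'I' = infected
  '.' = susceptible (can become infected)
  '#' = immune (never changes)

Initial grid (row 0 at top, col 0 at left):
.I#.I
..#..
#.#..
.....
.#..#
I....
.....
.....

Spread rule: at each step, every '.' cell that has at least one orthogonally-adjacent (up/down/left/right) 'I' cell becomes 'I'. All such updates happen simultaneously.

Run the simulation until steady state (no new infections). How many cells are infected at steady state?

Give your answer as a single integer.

Answer: 34

Derivation:
Step 0 (initial): 3 infected
Step 1: +7 new -> 10 infected
Step 2: +8 new -> 18 infected
Step 3: +7 new -> 25 infected
Step 4: +6 new -> 31 infected
Step 5: +2 new -> 33 infected
Step 6: +1 new -> 34 infected
Step 7: +0 new -> 34 infected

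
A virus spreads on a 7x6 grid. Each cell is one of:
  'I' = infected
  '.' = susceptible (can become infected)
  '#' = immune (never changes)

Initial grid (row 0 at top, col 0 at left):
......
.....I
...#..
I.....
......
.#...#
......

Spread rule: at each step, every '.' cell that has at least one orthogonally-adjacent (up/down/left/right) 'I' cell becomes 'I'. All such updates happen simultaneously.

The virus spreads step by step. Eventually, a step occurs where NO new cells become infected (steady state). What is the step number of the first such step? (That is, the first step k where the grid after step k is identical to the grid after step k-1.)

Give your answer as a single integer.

Step 0 (initial): 2 infected
Step 1: +6 new -> 8 infected
Step 2: +9 new -> 17 infected
Step 3: +10 new -> 27 infected
Step 4: +6 new -> 33 infected
Step 5: +3 new -> 36 infected
Step 6: +2 new -> 38 infected
Step 7: +1 new -> 39 infected
Step 8: +0 new -> 39 infected

Answer: 8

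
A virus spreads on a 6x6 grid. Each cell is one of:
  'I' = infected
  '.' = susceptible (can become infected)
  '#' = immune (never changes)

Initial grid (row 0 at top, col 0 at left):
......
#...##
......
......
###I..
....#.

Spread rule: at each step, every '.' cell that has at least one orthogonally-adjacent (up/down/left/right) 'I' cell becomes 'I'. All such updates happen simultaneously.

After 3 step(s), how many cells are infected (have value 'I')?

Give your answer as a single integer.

Answer: 16

Derivation:
Step 0 (initial): 1 infected
Step 1: +3 new -> 4 infected
Step 2: +5 new -> 9 infected
Step 3: +7 new -> 16 infected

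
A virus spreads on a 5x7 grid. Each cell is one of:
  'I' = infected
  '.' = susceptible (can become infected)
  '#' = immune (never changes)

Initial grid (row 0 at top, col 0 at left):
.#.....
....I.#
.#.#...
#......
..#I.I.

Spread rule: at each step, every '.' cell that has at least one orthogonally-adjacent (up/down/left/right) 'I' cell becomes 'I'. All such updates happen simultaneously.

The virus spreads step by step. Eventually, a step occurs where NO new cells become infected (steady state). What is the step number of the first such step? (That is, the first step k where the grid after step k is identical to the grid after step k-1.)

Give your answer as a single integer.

Step 0 (initial): 3 infected
Step 1: +8 new -> 11 infected
Step 2: +7 new -> 18 infected
Step 3: +6 new -> 24 infected
Step 4: +2 new -> 26 infected
Step 5: +3 new -> 29 infected
Step 6: +0 new -> 29 infected

Answer: 6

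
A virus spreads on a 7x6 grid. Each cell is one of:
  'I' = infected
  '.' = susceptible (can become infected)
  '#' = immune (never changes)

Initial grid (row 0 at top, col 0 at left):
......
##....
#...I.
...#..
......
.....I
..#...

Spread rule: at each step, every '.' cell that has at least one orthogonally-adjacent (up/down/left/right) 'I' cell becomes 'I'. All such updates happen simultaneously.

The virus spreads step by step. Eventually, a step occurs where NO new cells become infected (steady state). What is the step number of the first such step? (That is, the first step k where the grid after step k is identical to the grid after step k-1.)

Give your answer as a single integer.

Step 0 (initial): 2 infected
Step 1: +7 new -> 9 infected
Step 2: +8 new -> 17 infected
Step 3: +8 new -> 25 infected
Step 4: +4 new -> 29 infected
Step 5: +5 new -> 34 infected
Step 6: +3 new -> 37 infected
Step 7: +0 new -> 37 infected

Answer: 7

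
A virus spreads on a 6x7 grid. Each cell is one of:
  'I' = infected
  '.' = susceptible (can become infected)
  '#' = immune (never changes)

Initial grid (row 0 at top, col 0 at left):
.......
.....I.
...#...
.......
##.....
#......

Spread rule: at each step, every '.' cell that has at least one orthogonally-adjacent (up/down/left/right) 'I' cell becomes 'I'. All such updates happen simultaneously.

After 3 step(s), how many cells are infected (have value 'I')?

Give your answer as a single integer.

Answer: 16

Derivation:
Step 0 (initial): 1 infected
Step 1: +4 new -> 5 infected
Step 2: +6 new -> 11 infected
Step 3: +5 new -> 16 infected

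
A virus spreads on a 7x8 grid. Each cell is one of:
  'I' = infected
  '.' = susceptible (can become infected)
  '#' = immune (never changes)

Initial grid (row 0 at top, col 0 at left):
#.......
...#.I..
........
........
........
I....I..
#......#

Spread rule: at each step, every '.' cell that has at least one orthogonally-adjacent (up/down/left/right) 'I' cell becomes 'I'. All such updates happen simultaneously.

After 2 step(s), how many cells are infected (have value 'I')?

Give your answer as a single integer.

Step 0 (initial): 3 infected
Step 1: +10 new -> 13 infected
Step 2: +16 new -> 29 infected

Answer: 29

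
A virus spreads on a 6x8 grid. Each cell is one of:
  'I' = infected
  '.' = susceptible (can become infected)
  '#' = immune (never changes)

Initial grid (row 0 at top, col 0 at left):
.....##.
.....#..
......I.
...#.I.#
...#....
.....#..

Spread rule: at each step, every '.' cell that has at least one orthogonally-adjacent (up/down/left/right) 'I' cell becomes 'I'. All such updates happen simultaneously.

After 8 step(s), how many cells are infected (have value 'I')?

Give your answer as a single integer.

Answer: 41

Derivation:
Step 0 (initial): 2 infected
Step 1: +6 new -> 8 infected
Step 2: +4 new -> 12 infected
Step 3: +6 new -> 18 infected
Step 4: +5 new -> 23 infected
Step 5: +5 new -> 28 infected
Step 6: +6 new -> 34 infected
Step 7: +5 new -> 39 infected
Step 8: +2 new -> 41 infected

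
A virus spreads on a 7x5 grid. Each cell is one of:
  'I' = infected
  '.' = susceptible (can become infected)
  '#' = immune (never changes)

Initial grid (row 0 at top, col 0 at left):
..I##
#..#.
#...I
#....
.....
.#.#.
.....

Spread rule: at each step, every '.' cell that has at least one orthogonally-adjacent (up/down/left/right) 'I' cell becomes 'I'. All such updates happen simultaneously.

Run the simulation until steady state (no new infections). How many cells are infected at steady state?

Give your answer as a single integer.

Step 0 (initial): 2 infected
Step 1: +5 new -> 7 infected
Step 2: +5 new -> 12 infected
Step 3: +4 new -> 16 infected
Step 4: +3 new -> 19 infected
Step 5: +3 new -> 22 infected
Step 6: +2 new -> 24 infected
Step 7: +2 new -> 26 infected
Step 8: +1 new -> 27 infected
Step 9: +0 new -> 27 infected

Answer: 27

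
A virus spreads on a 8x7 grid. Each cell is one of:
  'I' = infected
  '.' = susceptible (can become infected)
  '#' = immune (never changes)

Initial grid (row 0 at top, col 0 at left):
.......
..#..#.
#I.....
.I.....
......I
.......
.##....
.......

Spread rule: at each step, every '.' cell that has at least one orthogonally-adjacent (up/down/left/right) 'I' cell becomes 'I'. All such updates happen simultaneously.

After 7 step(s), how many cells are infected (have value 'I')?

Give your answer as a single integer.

Answer: 51

Derivation:
Step 0 (initial): 3 infected
Step 1: +8 new -> 11 infected
Step 2: +12 new -> 23 infected
Step 3: +13 new -> 36 infected
Step 4: +7 new -> 43 infected
Step 5: +5 new -> 48 infected
Step 6: +2 new -> 50 infected
Step 7: +1 new -> 51 infected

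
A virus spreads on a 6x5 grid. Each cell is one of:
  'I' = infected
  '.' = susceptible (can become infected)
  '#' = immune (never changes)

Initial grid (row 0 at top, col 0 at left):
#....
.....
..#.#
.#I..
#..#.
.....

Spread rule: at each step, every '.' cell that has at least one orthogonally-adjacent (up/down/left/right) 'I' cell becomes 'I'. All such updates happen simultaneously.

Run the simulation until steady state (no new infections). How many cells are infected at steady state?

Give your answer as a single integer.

Answer: 24

Derivation:
Step 0 (initial): 1 infected
Step 1: +2 new -> 3 infected
Step 2: +4 new -> 7 infected
Step 3: +4 new -> 11 infected
Step 4: +5 new -> 16 infected
Step 5: +3 new -> 19 infected
Step 6: +3 new -> 22 infected
Step 7: +1 new -> 23 infected
Step 8: +1 new -> 24 infected
Step 9: +0 new -> 24 infected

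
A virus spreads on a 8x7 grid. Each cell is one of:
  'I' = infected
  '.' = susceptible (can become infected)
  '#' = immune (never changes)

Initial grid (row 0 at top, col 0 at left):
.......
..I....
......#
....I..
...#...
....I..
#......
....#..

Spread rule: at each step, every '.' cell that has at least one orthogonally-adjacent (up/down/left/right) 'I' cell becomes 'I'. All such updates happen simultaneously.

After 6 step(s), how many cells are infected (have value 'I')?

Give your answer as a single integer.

Step 0 (initial): 3 infected
Step 1: +11 new -> 14 infected
Step 2: +14 new -> 28 infected
Step 3: +12 new -> 40 infected
Step 4: +8 new -> 48 infected
Step 5: +3 new -> 51 infected
Step 6: +1 new -> 52 infected

Answer: 52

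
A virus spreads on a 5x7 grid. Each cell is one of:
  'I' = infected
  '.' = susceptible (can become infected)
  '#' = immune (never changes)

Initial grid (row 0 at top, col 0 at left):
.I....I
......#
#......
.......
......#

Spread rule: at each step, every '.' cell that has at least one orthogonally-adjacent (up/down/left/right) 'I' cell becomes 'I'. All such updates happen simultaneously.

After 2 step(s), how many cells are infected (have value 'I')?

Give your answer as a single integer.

Answer: 12

Derivation:
Step 0 (initial): 2 infected
Step 1: +4 new -> 6 infected
Step 2: +6 new -> 12 infected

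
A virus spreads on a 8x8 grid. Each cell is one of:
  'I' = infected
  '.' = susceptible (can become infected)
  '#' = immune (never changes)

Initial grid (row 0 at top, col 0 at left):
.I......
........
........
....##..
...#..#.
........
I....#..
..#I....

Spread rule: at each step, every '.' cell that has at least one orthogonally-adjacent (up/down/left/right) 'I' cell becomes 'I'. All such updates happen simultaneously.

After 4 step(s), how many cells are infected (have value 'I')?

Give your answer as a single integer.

Answer: 41

Derivation:
Step 0 (initial): 3 infected
Step 1: +8 new -> 11 infected
Step 2: +11 new -> 22 infected
Step 3: +10 new -> 32 infected
Step 4: +9 new -> 41 infected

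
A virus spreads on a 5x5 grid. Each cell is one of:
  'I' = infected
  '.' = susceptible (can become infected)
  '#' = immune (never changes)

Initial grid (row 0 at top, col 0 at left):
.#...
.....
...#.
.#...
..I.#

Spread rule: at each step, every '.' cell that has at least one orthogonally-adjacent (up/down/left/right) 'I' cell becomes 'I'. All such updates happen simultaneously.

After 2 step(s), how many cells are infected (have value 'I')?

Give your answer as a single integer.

Answer: 7

Derivation:
Step 0 (initial): 1 infected
Step 1: +3 new -> 4 infected
Step 2: +3 new -> 7 infected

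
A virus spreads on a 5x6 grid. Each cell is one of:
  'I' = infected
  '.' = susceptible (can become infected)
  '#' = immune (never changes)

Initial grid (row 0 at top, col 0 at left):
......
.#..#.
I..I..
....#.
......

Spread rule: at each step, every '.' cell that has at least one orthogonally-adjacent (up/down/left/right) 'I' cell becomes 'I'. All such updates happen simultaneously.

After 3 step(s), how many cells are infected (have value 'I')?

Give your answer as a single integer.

Answer: 25

Derivation:
Step 0 (initial): 2 infected
Step 1: +7 new -> 9 infected
Step 2: +8 new -> 17 infected
Step 3: +8 new -> 25 infected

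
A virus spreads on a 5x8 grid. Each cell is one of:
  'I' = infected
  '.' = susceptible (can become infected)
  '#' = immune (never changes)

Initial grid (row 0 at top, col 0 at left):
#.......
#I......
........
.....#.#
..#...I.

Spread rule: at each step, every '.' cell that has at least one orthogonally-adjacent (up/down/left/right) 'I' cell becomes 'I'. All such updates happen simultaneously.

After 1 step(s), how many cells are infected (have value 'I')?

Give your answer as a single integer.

Step 0 (initial): 2 infected
Step 1: +6 new -> 8 infected

Answer: 8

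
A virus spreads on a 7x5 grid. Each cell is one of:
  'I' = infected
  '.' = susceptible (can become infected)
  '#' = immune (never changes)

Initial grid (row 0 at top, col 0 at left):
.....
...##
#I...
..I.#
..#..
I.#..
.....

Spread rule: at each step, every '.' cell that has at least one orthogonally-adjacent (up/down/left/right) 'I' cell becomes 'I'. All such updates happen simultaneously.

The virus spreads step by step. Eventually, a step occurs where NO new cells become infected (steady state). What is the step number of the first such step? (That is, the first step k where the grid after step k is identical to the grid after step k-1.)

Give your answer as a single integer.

Answer: 6

Derivation:
Step 0 (initial): 3 infected
Step 1: +7 new -> 10 infected
Step 2: +8 new -> 18 infected
Step 3: +6 new -> 24 infected
Step 4: +3 new -> 27 infected
Step 5: +2 new -> 29 infected
Step 6: +0 new -> 29 infected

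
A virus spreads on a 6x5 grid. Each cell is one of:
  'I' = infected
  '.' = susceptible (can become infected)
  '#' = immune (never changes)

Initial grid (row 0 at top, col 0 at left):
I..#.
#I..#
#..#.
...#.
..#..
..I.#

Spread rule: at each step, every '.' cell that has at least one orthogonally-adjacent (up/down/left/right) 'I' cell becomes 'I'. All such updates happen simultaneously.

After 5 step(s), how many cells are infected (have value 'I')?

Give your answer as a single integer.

Step 0 (initial): 3 infected
Step 1: +5 new -> 8 infected
Step 2: +7 new -> 15 infected
Step 3: +4 new -> 19 infected
Step 4: +1 new -> 20 infected
Step 5: +1 new -> 21 infected

Answer: 21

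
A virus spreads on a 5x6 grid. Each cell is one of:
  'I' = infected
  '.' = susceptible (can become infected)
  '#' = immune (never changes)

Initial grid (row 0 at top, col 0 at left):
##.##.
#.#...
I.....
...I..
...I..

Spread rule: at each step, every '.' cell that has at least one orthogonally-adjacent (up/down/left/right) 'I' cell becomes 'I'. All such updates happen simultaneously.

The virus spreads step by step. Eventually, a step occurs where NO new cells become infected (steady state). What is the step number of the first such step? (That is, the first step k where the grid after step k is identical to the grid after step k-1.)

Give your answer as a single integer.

Step 0 (initial): 3 infected
Step 1: +7 new -> 10 infected
Step 2: +9 new -> 19 infected
Step 3: +2 new -> 21 infected
Step 4: +1 new -> 22 infected
Step 5: +1 new -> 23 infected
Step 6: +0 new -> 23 infected

Answer: 6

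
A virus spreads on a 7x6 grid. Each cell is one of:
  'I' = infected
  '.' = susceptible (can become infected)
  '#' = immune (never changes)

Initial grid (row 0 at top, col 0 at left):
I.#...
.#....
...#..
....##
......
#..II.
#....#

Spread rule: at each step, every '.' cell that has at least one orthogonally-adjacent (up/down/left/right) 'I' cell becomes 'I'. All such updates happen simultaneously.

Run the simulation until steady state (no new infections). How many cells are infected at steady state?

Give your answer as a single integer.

Answer: 34

Derivation:
Step 0 (initial): 3 infected
Step 1: +8 new -> 11 infected
Step 2: +6 new -> 17 infected
Step 3: +5 new -> 22 infected
Step 4: +3 new -> 25 infected
Step 5: +1 new -> 26 infected
Step 6: +1 new -> 27 infected
Step 7: +2 new -> 29 infected
Step 8: +3 new -> 32 infected
Step 9: +2 new -> 34 infected
Step 10: +0 new -> 34 infected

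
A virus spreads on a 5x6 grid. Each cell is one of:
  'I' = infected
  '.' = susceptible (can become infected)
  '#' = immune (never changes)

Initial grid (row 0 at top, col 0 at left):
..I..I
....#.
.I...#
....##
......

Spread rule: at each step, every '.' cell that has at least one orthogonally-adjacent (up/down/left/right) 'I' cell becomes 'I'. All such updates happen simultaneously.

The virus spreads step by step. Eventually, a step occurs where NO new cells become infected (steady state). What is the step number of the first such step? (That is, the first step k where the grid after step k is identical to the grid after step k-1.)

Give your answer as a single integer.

Answer: 7

Derivation:
Step 0 (initial): 3 infected
Step 1: +9 new -> 12 infected
Step 2: +7 new -> 19 infected
Step 3: +4 new -> 23 infected
Step 4: +1 new -> 24 infected
Step 5: +1 new -> 25 infected
Step 6: +1 new -> 26 infected
Step 7: +0 new -> 26 infected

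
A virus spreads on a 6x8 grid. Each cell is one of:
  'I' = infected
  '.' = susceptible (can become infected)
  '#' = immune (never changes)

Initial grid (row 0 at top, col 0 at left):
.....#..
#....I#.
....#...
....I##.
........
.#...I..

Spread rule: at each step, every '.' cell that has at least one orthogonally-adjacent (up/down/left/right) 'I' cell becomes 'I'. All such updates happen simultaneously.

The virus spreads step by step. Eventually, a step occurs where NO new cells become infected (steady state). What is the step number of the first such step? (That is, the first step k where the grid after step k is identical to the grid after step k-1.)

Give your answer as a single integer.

Step 0 (initial): 3 infected
Step 1: +7 new -> 10 infected
Step 2: +9 new -> 19 infected
Step 3: +8 new -> 27 infected
Step 4: +7 new -> 34 infected
Step 5: +4 new -> 38 infected
Step 6: +3 new -> 41 infected
Step 7: +0 new -> 41 infected

Answer: 7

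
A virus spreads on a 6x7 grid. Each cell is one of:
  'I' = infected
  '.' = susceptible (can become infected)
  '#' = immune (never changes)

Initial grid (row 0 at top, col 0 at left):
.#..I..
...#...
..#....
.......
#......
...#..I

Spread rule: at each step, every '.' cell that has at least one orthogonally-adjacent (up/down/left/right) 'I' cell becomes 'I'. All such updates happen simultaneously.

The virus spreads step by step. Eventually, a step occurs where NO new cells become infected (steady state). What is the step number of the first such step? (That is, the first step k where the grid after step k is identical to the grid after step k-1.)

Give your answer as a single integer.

Answer: 9

Derivation:
Step 0 (initial): 2 infected
Step 1: +5 new -> 7 infected
Step 2: +7 new -> 14 infected
Step 3: +8 new -> 22 infected
Step 4: +3 new -> 25 infected
Step 5: +4 new -> 29 infected
Step 6: +5 new -> 34 infected
Step 7: +2 new -> 36 infected
Step 8: +1 new -> 37 infected
Step 9: +0 new -> 37 infected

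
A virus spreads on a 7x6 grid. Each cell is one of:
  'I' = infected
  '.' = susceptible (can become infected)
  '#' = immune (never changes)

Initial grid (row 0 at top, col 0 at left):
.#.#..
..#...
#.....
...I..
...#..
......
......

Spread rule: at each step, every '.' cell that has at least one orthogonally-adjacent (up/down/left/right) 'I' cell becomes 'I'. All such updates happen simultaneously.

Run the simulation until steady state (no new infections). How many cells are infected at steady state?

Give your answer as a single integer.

Answer: 36

Derivation:
Step 0 (initial): 1 infected
Step 1: +3 new -> 4 infected
Step 2: +7 new -> 11 infected
Step 3: +8 new -> 19 infected
Step 4: +9 new -> 28 infected
Step 5: +6 new -> 34 infected
Step 6: +2 new -> 36 infected
Step 7: +0 new -> 36 infected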